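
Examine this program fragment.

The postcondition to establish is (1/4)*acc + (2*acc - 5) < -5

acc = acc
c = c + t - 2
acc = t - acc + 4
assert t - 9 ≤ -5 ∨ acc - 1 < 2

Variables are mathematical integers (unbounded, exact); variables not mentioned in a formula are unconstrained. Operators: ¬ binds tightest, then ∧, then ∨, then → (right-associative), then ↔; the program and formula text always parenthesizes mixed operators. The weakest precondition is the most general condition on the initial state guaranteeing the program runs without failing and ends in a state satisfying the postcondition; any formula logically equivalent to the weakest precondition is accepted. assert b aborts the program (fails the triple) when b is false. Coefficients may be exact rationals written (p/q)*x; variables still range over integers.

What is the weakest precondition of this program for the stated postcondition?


Working backward. After the program, the postcondition (1/4)*acc + (2*acc - 5) < -5 must hold; in canonical form it is (9/4)*acc < 0.
Before assert t - 9 ≤ -5 ∨ acc - 1 < 2: (t ≤ 4 ∨ acc < 3) ∧ (9/4)*acc < 0
Before acc := t - acc + 4: (t ≤ 4 ∨ t < acc - 1) ∧ (9/4)*t < (9/4)*acc - 9
Before c := c + t - 2: (t ≤ 4 ∨ t < acc - 1) ∧ (9/4)*t < (9/4)*acc - 9
Before acc := acc: (t ≤ 4 ∨ t < acc - 1) ∧ (9/4)*t < (9/4)*acc - 9
Answer: WP = (t ≤ 4 ∨ t < acc - 1) ∧ (9/4)*t < (9/4)*acc - 9


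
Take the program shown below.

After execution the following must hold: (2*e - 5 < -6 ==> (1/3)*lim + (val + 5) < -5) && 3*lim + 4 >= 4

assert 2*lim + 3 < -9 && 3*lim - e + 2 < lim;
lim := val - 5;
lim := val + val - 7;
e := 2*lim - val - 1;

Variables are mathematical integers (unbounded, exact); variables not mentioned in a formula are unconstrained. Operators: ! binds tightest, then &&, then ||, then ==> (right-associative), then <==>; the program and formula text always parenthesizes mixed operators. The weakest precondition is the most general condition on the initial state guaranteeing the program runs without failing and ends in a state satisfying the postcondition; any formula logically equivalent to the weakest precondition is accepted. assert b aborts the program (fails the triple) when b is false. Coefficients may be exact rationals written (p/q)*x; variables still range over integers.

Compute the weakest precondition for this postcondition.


Working backward. After the program, the postcondition (2*e - 5 < -6 ==> (1/3)*lim + (val + 5) < -5) && 3*lim + 4 >= 4 must hold; in canonical form it is (2*e < -1 ==> (1/3)*lim + val < -10) && 3*lim >= 0.
Before e := 2*lim - val - 1: (4*lim < 2*val + 1 ==> (1/3)*lim + val < -10) && 3*lim >= 0
Before lim := val + val - 7: (6*val < 29 ==> (5/3)*val < -23/3) && 6*val >= 21
Before lim := val - 5: (6*val < 29 ==> (5/3)*val < -23/3) && 6*val >= 21
Before assert 2*lim + 3 < -9 && 3*lim - e + 2 < lim: 2*lim < -12 && 2*lim < e - 2 && (6*val < 29 ==> (5/3)*val < -23/3) && 6*val >= 21
Answer: WP = 2*lim < -12 && 2*lim < e - 2 && (6*val < 29 ==> (5/3)*val < -23/3) && 6*val >= 21


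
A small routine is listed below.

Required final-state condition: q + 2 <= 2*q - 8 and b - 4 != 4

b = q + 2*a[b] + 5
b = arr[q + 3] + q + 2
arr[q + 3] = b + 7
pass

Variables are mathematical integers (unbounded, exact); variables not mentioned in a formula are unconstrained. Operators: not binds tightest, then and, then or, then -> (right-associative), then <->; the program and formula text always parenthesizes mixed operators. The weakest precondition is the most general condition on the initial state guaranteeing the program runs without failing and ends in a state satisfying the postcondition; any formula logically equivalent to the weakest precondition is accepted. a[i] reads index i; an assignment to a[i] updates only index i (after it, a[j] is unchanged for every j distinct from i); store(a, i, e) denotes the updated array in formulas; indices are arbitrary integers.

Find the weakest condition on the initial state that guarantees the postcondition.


Working backward. After the program, the postcondition q + 2 <= 2*q - 8 and b - 4 != 4 must hold; in canonical form it is q >= 10 and b != 8.
Before skip: q >= 10 and b != 8
Before arr[q + 3] := b + 7: q >= 10 and b != 8
Before b := arr[q + 3] + q + 2: q >= 10 and arr[q + 3] + q != 6
Before b := q + 2*a[b] + 5: q >= 10 and arr[q + 3] + q != 6
Answer: WP = q >= 10 and arr[q + 3] + q != 6


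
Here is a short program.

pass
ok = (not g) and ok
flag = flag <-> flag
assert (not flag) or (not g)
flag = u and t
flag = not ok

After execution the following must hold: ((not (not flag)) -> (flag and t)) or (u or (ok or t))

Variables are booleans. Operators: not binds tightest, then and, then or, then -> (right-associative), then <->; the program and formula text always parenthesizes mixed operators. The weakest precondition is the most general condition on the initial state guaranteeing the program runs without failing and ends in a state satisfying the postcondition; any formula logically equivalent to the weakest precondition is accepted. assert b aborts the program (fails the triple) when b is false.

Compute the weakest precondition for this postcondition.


Working backward. After the program, the postcondition ((not (not flag)) -> (flag and t)) or (u or (ok or t)) must hold; in canonical form it is (flag -> (flag and t)) or u or ok or t.
Before flag := not ok: ((not ok) -> ((not ok) and t)) or u or ok or t
Before flag := u and t: ((not ok) -> ((not ok) and t)) or u or ok or t
Before assert (not flag) or (not g): ((not flag) or (not g)) and (((not ok) -> ((not ok) and t)) or u or ok or t)
Before flag := flag <-> flag: (not g) and (((not ok) -> ((not ok) and t)) or u or ok or t)
Before ok := (not g) and ok: (not g) and (((not ((not g) and ok)) -> ((not ((not g) and ok)) and t)) or u or ((not g) and ok) or t)
Before skip: (not g) and (((not ((not g) and ok)) -> ((not ((not g) and ok)) and t)) or u or ((not g) and ok) or t)
Answer: WP = (not g) and (((not ((not g) and ok)) -> ((not ((not g) and ok)) and t)) or u or ((not g) and ok) or t)


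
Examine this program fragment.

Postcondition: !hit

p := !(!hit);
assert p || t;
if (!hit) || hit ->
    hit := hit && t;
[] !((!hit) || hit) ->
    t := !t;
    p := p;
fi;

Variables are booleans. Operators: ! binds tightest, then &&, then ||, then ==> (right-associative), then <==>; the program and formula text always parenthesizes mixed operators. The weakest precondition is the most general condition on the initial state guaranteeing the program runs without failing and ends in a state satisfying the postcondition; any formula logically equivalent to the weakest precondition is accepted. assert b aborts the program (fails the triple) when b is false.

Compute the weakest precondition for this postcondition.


Working backward. After the program, !hit must hold.
Then branch requires !(hit && t); else branch requires !hit.
Before the if: !(hit && t)
Before assert p || t: (p || t) && (!(hit && t))
Before p := !(!hit): (hit || t) && (!(hit && t))
Answer: WP = (hit || t) && (!(hit && t))


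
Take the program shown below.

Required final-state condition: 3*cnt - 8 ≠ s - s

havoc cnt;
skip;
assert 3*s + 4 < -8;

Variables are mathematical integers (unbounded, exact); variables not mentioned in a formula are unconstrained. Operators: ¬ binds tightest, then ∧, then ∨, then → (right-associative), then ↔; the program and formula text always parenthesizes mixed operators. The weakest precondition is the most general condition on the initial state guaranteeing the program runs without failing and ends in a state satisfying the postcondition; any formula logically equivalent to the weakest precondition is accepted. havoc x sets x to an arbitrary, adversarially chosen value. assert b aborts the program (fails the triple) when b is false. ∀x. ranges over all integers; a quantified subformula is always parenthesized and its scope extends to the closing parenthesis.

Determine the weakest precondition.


Working backward. After the program, the postcondition 3*cnt - 8 ≠ s - s must hold; in canonical form it is 3*cnt ≠ 8.
Before assert 3*s + 4 < -8: 3*s < -12 ∧ 3*cnt ≠ 8
Before skip: 3*s < -12 ∧ 3*cnt ≠ 8
Before havoc cnt: ∀cnt_1. (3*s < -12 ∧ 3*cnt_1 ≠ 8)
Answer: WP = ∀cnt_1. (3*s < -12 ∧ 3*cnt_1 ≠ 8)


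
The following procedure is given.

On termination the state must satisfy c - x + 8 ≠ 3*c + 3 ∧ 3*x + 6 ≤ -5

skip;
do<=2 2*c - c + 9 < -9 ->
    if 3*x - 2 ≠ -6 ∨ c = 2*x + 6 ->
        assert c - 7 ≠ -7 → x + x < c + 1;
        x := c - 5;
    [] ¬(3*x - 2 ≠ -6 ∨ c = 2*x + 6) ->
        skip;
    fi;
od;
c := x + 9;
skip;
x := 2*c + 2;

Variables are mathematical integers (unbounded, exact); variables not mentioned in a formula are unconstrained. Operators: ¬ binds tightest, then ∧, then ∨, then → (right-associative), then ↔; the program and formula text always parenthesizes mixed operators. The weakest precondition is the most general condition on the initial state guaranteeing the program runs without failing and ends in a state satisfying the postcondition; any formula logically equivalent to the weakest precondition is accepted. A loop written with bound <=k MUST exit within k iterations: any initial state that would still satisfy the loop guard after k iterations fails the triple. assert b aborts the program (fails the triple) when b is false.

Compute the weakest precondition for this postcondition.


Working backward. After the program, the postcondition c - x + 8 ≠ 3*c + 3 ∧ 3*x + 6 ≤ -5 must hold; in canonical form it is 2*c + x ≠ 5 ∧ 3*x ≤ -11.
Before x := 2*c + 2: 4*c ≠ 3 ∧ 6*c ≤ -17
Before skip: 4*c ≠ 3 ∧ 6*c ≤ -17
Before c := x + 9: 4*x ≠ -33 ∧ 6*x ≤ -71
Before the loop (bound <=2), unroll the exhaustion recursion (WP_0 = exit-now case; WP_j = one more guarded iteration, up to j = 2):
  WP_0: (¬(c < -18)) ∧ 4*x ≠ -33 ∧ 6*x ≤ -71
  WP_1: (c < -18 → (((3*x ≠ -4 ∨ c = 2*x + 6) → ((c ≠ 0 → 2*x < c + 1) ∧ (¬(c < -18)) ∧ 4*c ≠ -13 ∧ 6*c ≤ -41)) ∧ ((¬(3*x ≠ -4 ∨ c = 2*x + 6)) → ((¬(c < -18)) ∧ 4*x ≠ -33 ∧ 6*x ≤ -71)))) ∧ ((¬(c < -18)) → (4*x ≠ -33 ∧ 6*x ≤ -71))
  WP_2: (c < -18 → (((3*x ≠ -4 ∨ c = 2*x + 6) → ((c ≠ 0 → 2*x < c + 1) ∧ (c < -18 → (((3*c ≠ 11 ∨ c = 4) → ((c ≠ 0 → c < 11) ∧ (¬(c < -18)) ∧ 4*c ≠ -13 ∧ 6*c ≤ -41)) ∧ ((¬(3*c ≠ 11 ∨ c = 4)) → ((¬(c < -18)) ∧ 4*c ≠ -13 ∧ 6*c ≤ -41)))) ∧ ((¬(c < -18)) → (4*c ≠ -13 ∧ 6*c ≤ -41)))) ∧ ((¬(3*x ≠ -4 ∨ c = 2*x + 6)) → ((c < -18 → (((3*x ≠ -4 ∨ c = 2*x + 6) → ((c ≠ 0 → 2*x < c + 1) ∧ (¬(c < -18)) ∧ 4*c ≠ -13 ∧ 6*c ≤ -41)) ∧ ((¬(3*x ≠ -4 ∨ c = 2*x + 6)) → ((¬(c < -18)) ∧ 4*x ≠ -33 ∧ 6*x ≤ -71)))) ∧ ((¬(c < -18)) → (4*x ≠ -33 ∧ 6*x ≤ -71)))))) ∧ ((¬(c < -18)) → (4*x ≠ -33 ∧ 6*x ≤ -71))
So before the loop: (c < -18 → (((3*x ≠ -4 ∨ c = 2*x + 6) → ((c ≠ 0 → 2*x < c + 1) ∧ (c < -18 → (((3*c ≠ 11 ∨ c = 4) → ((c ≠ 0 → c < 11) ∧ (¬(c < -18)) ∧ 4*c ≠ -13 ∧ 6*c ≤ -41)) ∧ ((¬(3*c ≠ 11 ∨ c = 4)) → ((¬(c < -18)) ∧ 4*c ≠ -13 ∧ 6*c ≤ -41)))) ∧ ((¬(c < -18)) → (4*c ≠ -13 ∧ 6*c ≤ -41)))) ∧ ((¬(3*x ≠ -4 ∨ c = 2*x + 6)) → ((c < -18 → (((3*x ≠ -4 ∨ c = 2*x + 6) → ((c ≠ 0 → 2*x < c + 1) ∧ (¬(c < -18)) ∧ 4*c ≠ -13 ∧ 6*c ≤ -41)) ∧ ((¬(3*x ≠ -4 ∨ c = 2*x + 6)) → ((¬(c < -18)) ∧ 4*x ≠ -33 ∧ 6*x ≤ -71)))) ∧ ((¬(c < -18)) → (4*x ≠ -33 ∧ 6*x ≤ -71)))))) ∧ ((¬(c < -18)) → (4*x ≠ -33 ∧ 6*x ≤ -71))
Before skip: (c < -18 → (((3*x ≠ -4 ∨ c = 2*x + 6) → ((c ≠ 0 → 2*x < c + 1) ∧ (c < -18 → (((3*c ≠ 11 ∨ c = 4) → ((c ≠ 0 → c < 11) ∧ (¬(c < -18)) ∧ 4*c ≠ -13 ∧ 6*c ≤ -41)) ∧ ((¬(3*c ≠ 11 ∨ c = 4)) → ((¬(c < -18)) ∧ 4*c ≠ -13 ∧ 6*c ≤ -41)))) ∧ ((¬(c < -18)) → (4*c ≠ -13 ∧ 6*c ≤ -41)))) ∧ ((¬(3*x ≠ -4 ∨ c = 2*x + 6)) → ((c < -18 → (((3*x ≠ -4 ∨ c = 2*x + 6) → ((c ≠ 0 → 2*x < c + 1) ∧ (¬(c < -18)) ∧ 4*c ≠ -13 ∧ 6*c ≤ -41)) ∧ ((¬(3*x ≠ -4 ∨ c = 2*x + 6)) → ((¬(c < -18)) ∧ 4*x ≠ -33 ∧ 6*x ≤ -71)))) ∧ ((¬(c < -18)) → (4*x ≠ -33 ∧ 6*x ≤ -71)))))) ∧ ((¬(c < -18)) → (4*x ≠ -33 ∧ 6*x ≤ -71))
Answer: WP = (c < -18 → (((3*x ≠ -4 ∨ c = 2*x + 6) → ((c ≠ 0 → 2*x < c + 1) ∧ (c < -18 → (((3*c ≠ 11 ∨ c = 4) → ((c ≠ 0 → c < 11) ∧ (¬(c < -18)) ∧ 4*c ≠ -13 ∧ 6*c ≤ -41)) ∧ ((¬(3*c ≠ 11 ∨ c = 4)) → ((¬(c < -18)) ∧ 4*c ≠ -13 ∧ 6*c ≤ -41)))) ∧ ((¬(c < -18)) → (4*c ≠ -13 ∧ 6*c ≤ -41)))) ∧ ((¬(3*x ≠ -4 ∨ c = 2*x + 6)) → ((c < -18 → (((3*x ≠ -4 ∨ c = 2*x + 6) → ((c ≠ 0 → 2*x < c + 1) ∧ (¬(c < -18)) ∧ 4*c ≠ -13 ∧ 6*c ≤ -41)) ∧ ((¬(3*x ≠ -4 ∨ c = 2*x + 6)) → ((¬(c < -18)) ∧ 4*x ≠ -33 ∧ 6*x ≤ -71)))) ∧ ((¬(c < -18)) → (4*x ≠ -33 ∧ 6*x ≤ -71)))))) ∧ ((¬(c < -18)) → (4*x ≠ -33 ∧ 6*x ≤ -71))


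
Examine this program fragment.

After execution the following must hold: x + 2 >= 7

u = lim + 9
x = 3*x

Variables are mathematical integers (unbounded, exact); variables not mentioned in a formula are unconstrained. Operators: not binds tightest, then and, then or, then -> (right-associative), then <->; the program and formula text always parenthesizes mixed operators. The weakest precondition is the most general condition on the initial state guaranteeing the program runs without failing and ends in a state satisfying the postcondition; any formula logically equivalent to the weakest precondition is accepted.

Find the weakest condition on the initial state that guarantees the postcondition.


Working backward. After the program, the postcondition x + 2 >= 7 must hold; in canonical form it is x >= 5.
Before x := 3*x: 3*x >= 5
Before u := lim + 9: 3*x >= 5
Answer: WP = 3*x >= 5


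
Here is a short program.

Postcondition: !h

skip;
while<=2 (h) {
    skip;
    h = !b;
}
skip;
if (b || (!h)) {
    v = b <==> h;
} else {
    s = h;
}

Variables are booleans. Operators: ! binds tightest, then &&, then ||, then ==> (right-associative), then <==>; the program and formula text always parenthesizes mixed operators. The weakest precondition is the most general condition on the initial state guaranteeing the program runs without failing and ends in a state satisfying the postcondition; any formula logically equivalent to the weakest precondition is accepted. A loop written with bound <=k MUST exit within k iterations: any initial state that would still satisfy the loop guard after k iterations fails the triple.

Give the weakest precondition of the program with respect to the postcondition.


Working backward. After the program, !h must hold.
Then branch requires !h; else branch requires !h.
Before the if: ((b || (!h)) ==> (!h)) && ((!(b || (!h))) ==> (!h))
Before skip: ((b || (!h)) ==> (!h)) && ((!(b || (!h))) ==> (!h))
Before the loop (bound <=2), unroll the exhaustion recursion (WP_0 = exit-now case; WP_j = one more guarded iteration, up to j = 2):
  WP_0: (!h) && ((b || (!h)) ==> (!h)) && ((!(b || (!h))) ==> (!h))
  WP_1: (h ==> (b && ((!b) ==> b))) && ((!h) ==> (((b || (!h)) ==> (!h)) && ((!(b || (!h))) ==> (!h))))
  WP_2: (h ==> (((!b) ==> (b && ((!b) ==> b))) && (b ==> ((!b) ==> b)))) && ((!h) ==> (((b || (!h)) ==> (!h)) && ((!(b || (!h))) ==> (!h))))
So before the loop: (h ==> (((!b) ==> (b && ((!b) ==> b))) && (b ==> ((!b) ==> b)))) && ((!h) ==> (((b || (!h)) ==> (!h)) && ((!(b || (!h))) ==> (!h))))
Before skip: (h ==> (((!b) ==> (b && ((!b) ==> b))) && (b ==> ((!b) ==> b)))) && ((!h) ==> (((b || (!h)) ==> (!h)) && ((!(b || (!h))) ==> (!h))))
Answer: WP = (h ==> (((!b) ==> (b && ((!b) ==> b))) && (b ==> ((!b) ==> b)))) && ((!h) ==> (((b || (!h)) ==> (!h)) && ((!(b || (!h))) ==> (!h))))


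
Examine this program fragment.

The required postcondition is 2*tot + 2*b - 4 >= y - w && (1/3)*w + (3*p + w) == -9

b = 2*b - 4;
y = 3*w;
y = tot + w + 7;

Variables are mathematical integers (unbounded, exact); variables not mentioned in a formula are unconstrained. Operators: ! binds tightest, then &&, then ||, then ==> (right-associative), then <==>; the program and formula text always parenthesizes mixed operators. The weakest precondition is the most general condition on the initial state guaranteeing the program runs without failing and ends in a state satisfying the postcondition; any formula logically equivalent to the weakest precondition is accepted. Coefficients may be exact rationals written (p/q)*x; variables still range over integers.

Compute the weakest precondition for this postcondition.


Working backward. After the program, the postcondition 2*tot + 2*b - 4 >= y - w && (1/3)*w + (3*p + w) == -9 must hold; in canonical form it is 2*b + 2*tot + w >= y + 4 && 3*p + (4/3)*w == -9.
Before y := tot + w + 7: 2*b + tot >= 11 && 3*p + (4/3)*w == -9
Before y := 3*w: 2*b + tot >= 11 && 3*p + (4/3)*w == -9
Before b := 2*b - 4: 4*b + tot >= 19 && 3*p + (4/3)*w == -9
Answer: WP = 4*b + tot >= 19 && 3*p + (4/3)*w == -9


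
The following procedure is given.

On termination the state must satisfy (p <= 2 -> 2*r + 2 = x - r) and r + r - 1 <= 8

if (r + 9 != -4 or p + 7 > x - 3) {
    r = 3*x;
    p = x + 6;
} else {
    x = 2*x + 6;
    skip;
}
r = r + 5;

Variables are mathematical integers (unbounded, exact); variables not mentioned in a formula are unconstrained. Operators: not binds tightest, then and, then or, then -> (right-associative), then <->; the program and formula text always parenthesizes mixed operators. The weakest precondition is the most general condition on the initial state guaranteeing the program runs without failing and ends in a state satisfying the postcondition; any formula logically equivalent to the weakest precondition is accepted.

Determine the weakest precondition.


Working backward. After the program, the postcondition (p <= 2 -> 2*r + 2 = x - r) and r + r - 1 <= 8 must hold; in canonical form it is (p <= 2 -> 3*r = x - 2) and 2*r <= 9.
Before r := r + 5: (p <= 2 -> 3*r = x - 17) and 2*r <= -1
Then branch requires (x <= -4 -> 8*x = -17) and 6*x <= -1; else branch requires (p <= 2 -> 3*r = 2*x - 11) and 2*r <= -1.
Before the if: ((r != -13 or p > x - 10) -> ((x <= -4 -> 8*x = -17) and 6*x <= -1)) and ((not (r != -13 or p > x - 10)) -> ((p <= 2 -> 3*r = 2*x - 11) and 2*r <= -1))
Answer: WP = ((r != -13 or p > x - 10) -> ((x <= -4 -> 8*x = -17) and 6*x <= -1)) and ((not (r != -13 or p > x - 10)) -> ((p <= 2 -> 3*r = 2*x - 11) and 2*r <= -1))


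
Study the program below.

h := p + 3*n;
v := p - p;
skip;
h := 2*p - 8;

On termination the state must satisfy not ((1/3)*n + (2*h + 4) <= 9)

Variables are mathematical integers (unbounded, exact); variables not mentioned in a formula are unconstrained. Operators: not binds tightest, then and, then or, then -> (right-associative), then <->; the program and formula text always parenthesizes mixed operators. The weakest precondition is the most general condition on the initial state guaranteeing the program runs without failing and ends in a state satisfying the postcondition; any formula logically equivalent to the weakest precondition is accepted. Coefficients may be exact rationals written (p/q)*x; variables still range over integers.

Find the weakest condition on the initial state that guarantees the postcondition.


Working backward. After the program, the postcondition not ((1/3)*n + (2*h + 4) <= 9) must hold; in canonical form it is not (2*h + (1/3)*n <= 5).
Before h := 2*p - 8: not ((1/3)*n + 4*p <= 21)
Before skip: not ((1/3)*n + 4*p <= 21)
Before v := p - p: not ((1/3)*n + 4*p <= 21)
Before h := p + 3*n: not ((1/3)*n + 4*p <= 21)
Answer: WP = not ((1/3)*n + 4*p <= 21)


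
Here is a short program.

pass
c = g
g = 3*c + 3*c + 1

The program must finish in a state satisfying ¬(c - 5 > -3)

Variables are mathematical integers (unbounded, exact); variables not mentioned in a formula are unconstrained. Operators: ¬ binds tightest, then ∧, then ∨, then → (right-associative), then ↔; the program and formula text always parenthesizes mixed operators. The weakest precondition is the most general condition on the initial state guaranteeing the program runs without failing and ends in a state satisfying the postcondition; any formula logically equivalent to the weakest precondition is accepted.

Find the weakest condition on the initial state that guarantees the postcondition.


Working backward. After the program, the postcondition ¬(c - 5 > -3) must hold; in canonical form it is ¬(c > 2).
Before g := 3*c + 3*c + 1: ¬(c > 2)
Before c := g: ¬(g > 2)
Before skip: ¬(g > 2)
Answer: WP = ¬(g > 2)


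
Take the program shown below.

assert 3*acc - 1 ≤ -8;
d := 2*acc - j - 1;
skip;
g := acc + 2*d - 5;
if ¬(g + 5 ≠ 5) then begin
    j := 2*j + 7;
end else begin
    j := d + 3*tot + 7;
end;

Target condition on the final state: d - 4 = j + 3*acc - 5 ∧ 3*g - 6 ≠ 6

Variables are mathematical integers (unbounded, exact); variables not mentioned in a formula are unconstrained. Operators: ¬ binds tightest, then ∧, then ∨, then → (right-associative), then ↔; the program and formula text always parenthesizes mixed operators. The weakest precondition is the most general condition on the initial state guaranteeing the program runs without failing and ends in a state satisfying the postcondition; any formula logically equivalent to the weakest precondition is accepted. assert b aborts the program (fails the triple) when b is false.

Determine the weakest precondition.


Working backward. After the program, the postcondition d - 4 = j + 3*acc - 5 ∧ 3*g - 6 ≠ 6 must hold; in canonical form it is d = 3*acc + j - 1 ∧ 3*g ≠ 12.
Then branch requires d = 3*acc + 2*j + 6 ∧ 3*g ≠ 12; else branch requires 3*acc + 3*tot = -6 ∧ 3*g ≠ 12.
Before the if: ((¬(g ≠ 0)) → (d = 3*acc + 2*j + 6 ∧ 3*g ≠ 12)) ∧ (g ≠ 0 → (3*acc + 3*tot = -6 ∧ 3*g ≠ 12))
Before g := acc + 2*d - 5: ((¬(acc + 2*d ≠ 5)) → (d = 3*acc + 2*j + 6 ∧ 3*acc + 6*d ≠ 27)) ∧ (acc + 2*d ≠ 5 → (3*acc + 3*tot = -6 ∧ 3*acc + 6*d ≠ 27))
Before skip: ((¬(acc + 2*d ≠ 5)) → (d = 3*acc + 2*j + 6 ∧ 3*acc + 6*d ≠ 27)) ∧ (acc + 2*d ≠ 5 → (3*acc + 3*tot = -6 ∧ 3*acc + 6*d ≠ 27))
Before d := 2*acc - j - 1: ((¬(5*acc ≠ 2*j + 7)) → (acc + 3*j = -7 ∧ 15*acc ≠ 6*j + 33)) ∧ (5*acc ≠ 2*j + 7 → (3*acc + 3*tot = -6 ∧ 15*acc ≠ 6*j + 33))
Before assert 3*acc - 1 ≤ -8: 3*acc ≤ -7 ∧ ((¬(5*acc ≠ 2*j + 7)) → (acc + 3*j = -7 ∧ 15*acc ≠ 6*j + 33)) ∧ (5*acc ≠ 2*j + 7 → (3*acc + 3*tot = -6 ∧ 15*acc ≠ 6*j + 33))
Answer: WP = 3*acc ≤ -7 ∧ ((¬(5*acc ≠ 2*j + 7)) → (acc + 3*j = -7 ∧ 15*acc ≠ 6*j + 33)) ∧ (5*acc ≠ 2*j + 7 → (3*acc + 3*tot = -6 ∧ 15*acc ≠ 6*j + 33))


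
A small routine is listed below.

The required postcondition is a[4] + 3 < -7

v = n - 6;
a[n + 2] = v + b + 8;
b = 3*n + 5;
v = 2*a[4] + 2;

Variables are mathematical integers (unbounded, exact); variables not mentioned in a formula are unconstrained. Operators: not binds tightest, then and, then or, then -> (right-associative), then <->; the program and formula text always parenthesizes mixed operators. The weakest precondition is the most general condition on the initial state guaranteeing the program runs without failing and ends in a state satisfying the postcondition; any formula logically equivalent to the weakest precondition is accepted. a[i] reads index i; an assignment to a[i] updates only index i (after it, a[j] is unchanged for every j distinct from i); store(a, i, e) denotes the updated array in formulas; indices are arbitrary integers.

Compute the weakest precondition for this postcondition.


Working backward. After the program, the postcondition a[4] + 3 < -7 must hold; in canonical form it is a[4] < -10.
Before v := 2*a[4] + 2: a[4] < -10
Before b := 3*n + 5: a[4] < -10
Before a[n + 2] := v + b + 8: store(a, n + 2, b + v + 8)[4] < -10
Before v := n - 6: store(a, n + 2, b + n + 2)[4] < -10
Answer: WP = store(a, n + 2, b + n + 2)[4] < -10


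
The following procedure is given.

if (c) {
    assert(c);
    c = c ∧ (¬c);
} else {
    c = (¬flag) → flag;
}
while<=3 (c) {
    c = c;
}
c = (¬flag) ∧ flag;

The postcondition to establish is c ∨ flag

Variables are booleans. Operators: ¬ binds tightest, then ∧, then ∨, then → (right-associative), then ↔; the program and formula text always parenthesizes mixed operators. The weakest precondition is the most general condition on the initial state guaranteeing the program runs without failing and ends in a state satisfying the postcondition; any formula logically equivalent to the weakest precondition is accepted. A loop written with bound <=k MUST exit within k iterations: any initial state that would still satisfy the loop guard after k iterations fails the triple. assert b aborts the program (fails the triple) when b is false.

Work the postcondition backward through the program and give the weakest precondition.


Working backward. After the program, c ∨ flag must hold.
Before c := (¬flag) ∧ flag: flag
Before the loop (bound <=3), unroll the exhaustion recursion (WP_0 = exit-now case; WP_j = one more guarded iteration, up to j = 3):
  WP_0: (¬c) ∧ flag
  WP_1: (c → ((¬c) ∧ flag)) ∧ ((¬c) → flag)
  WP_2: (c → ((c → ((¬c) ∧ flag)) ∧ ((¬c) → flag))) ∧ ((¬c) → flag)
  WP_3: (c → ((c → ((c → ((¬c) ∧ flag)) ∧ ((¬c) → flag))) ∧ ((¬c) → flag))) ∧ ((¬c) → flag)
So before the loop: (c → ((c → ((c → ((¬c) ∧ flag)) ∧ ((¬c) → flag))) ∧ ((¬c) → flag))) ∧ ((¬c) → flag)
Then branch requires c ∧ flag; else branch requires (((¬flag) → flag) → ((((¬flag) → flag) → ((((¬flag) → flag) → ((¬((¬flag) → flag)) ∧ flag)) ∧ ((¬((¬flag) → flag)) → flag))) ∧ ((¬((¬flag) → flag)) → flag))) ∧ ((¬((¬flag) → flag)) → flag).
Before the if: (c → (c ∧ flag)) ∧ ((¬c) → ((((¬flag) → flag) → ((((¬flag) → flag) → ((((¬flag) → flag) → ((¬((¬flag) → flag)) ∧ flag)) ∧ ((¬((¬flag) → flag)) → flag))) ∧ ((¬((¬flag) → flag)) → flag))) ∧ ((¬((¬flag) → flag)) → flag)))
Answer: WP = (c → (c ∧ flag)) ∧ ((¬c) → ((((¬flag) → flag) → ((((¬flag) → flag) → ((((¬flag) → flag) → ((¬((¬flag) → flag)) ∧ flag)) ∧ ((¬((¬flag) → flag)) → flag))) ∧ ((¬((¬flag) → flag)) → flag))) ∧ ((¬((¬flag) → flag)) → flag)))


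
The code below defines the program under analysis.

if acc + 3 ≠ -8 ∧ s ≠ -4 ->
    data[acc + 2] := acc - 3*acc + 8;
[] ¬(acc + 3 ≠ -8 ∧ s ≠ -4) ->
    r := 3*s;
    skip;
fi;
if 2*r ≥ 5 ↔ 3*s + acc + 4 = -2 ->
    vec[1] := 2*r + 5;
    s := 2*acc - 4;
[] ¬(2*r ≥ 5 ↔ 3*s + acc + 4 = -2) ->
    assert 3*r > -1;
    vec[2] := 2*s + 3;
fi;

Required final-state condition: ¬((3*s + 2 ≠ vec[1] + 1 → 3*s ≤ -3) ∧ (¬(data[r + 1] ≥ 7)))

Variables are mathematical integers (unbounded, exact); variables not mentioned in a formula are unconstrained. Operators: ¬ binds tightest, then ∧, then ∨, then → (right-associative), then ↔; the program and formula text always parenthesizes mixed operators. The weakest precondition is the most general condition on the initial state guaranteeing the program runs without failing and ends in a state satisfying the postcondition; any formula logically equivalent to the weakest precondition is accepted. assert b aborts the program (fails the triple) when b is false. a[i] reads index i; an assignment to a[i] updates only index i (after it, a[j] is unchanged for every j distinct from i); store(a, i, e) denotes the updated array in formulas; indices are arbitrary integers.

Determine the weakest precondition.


Working backward. After the program, the postcondition ¬((3*s + 2 ≠ vec[1] + 1 → 3*s ≤ -3) ∧ (¬(data[r + 1] ≥ 7))) must hold; in canonical form it is ¬((3*s ≠ vec[1] - 1 → 3*s ≤ -3) ∧ (¬(data[r + 1] ≥ 7))).
Then branch requires ¬((6*acc ≠ 2*r + 16 → 6*acc ≤ 9) ∧ (¬(data[r + 1] ≥ 7))); else branch requires 3*r > -1 ∧ (¬((3*s ≠ vec[1] - 1 → 3*s ≤ -3) ∧ (¬(data[r + 1] ≥ 7)))).
Before the if: ((2*r ≥ 5 ↔ acc + 3*s = -6) → (¬((6*acc ≠ 2*r + 16 → 6*acc ≤ 9) ∧ (¬(data[r + 1] ≥ 7))))) ∧ ((¬(2*r ≥ 5 ↔ acc + 3*s = -6)) → (3*r > -1 ∧ (¬((3*s ≠ vec[1] - 1 → 3*s ≤ -3) ∧ (¬(data[r + 1] ≥ 7))))))
Then branch requires ((2*r ≥ 5 ↔ acc + 3*s = -6) → (¬((6*acc ≠ 2*r + 16 → 6*acc ≤ 9) ∧ (¬(store(data, acc + 2, -2*acc + 8)[r + 1] ≥ 7))))) ∧ ((¬(2*r ≥ 5 ↔ acc + 3*s = -6)) → (3*r > -1 ∧ (¬((3*s ≠ vec[1] - 1 → 3*s ≤ -3) ∧ (¬(store(data, acc + 2, -2*acc + 8)[r + 1] ≥ 7)))))); else branch requires ((6*s ≥ 5 ↔ acc + 3*s = -6) → (¬((6*acc ≠ 6*s + 16 → 6*acc ≤ 9) ∧ (¬(data[3*s + 1] ≥ 7))))) ∧ ((¬(6*s ≥ 5 ↔ acc + 3*s = -6)) → (9*s > -1 ∧ (¬((3*s ≠ vec[1] - 1 → 3*s ≤ -3) ∧ (¬(data[3*s + 1] ≥ 7)))))).
Before the if: ((acc ≠ -11 ∧ s ≠ -4) → (((2*r ≥ 5 ↔ acc + 3*s = -6) → (¬((6*acc ≠ 2*r + 16 → 6*acc ≤ 9) ∧ (¬(store(data, acc + 2, -2*acc + 8)[r + 1] ≥ 7))))) ∧ ((¬(2*r ≥ 5 ↔ acc + 3*s = -6)) → (3*r > -1 ∧ (¬((3*s ≠ vec[1] - 1 → 3*s ≤ -3) ∧ (¬(store(data, acc + 2, -2*acc + 8)[r + 1] ≥ 7)))))))) ∧ ((¬(acc ≠ -11 ∧ s ≠ -4)) → (((6*s ≥ 5 ↔ acc + 3*s = -6) → (¬((6*acc ≠ 6*s + 16 → 6*acc ≤ 9) ∧ (¬(data[3*s + 1] ≥ 7))))) ∧ ((¬(6*s ≥ 5 ↔ acc + 3*s = -6)) → (9*s > -1 ∧ (¬((3*s ≠ vec[1] - 1 → 3*s ≤ -3) ∧ (¬(data[3*s + 1] ≥ 7))))))))
Answer: WP = ((acc ≠ -11 ∧ s ≠ -4) → (((2*r ≥ 5 ↔ acc + 3*s = -6) → (¬((6*acc ≠ 2*r + 16 → 6*acc ≤ 9) ∧ (¬(store(data, acc + 2, -2*acc + 8)[r + 1] ≥ 7))))) ∧ ((¬(2*r ≥ 5 ↔ acc + 3*s = -6)) → (3*r > -1 ∧ (¬((3*s ≠ vec[1] - 1 → 3*s ≤ -3) ∧ (¬(store(data, acc + 2, -2*acc + 8)[r + 1] ≥ 7)))))))) ∧ ((¬(acc ≠ -11 ∧ s ≠ -4)) → (((6*s ≥ 5 ↔ acc + 3*s = -6) → (¬((6*acc ≠ 6*s + 16 → 6*acc ≤ 9) ∧ (¬(data[3*s + 1] ≥ 7))))) ∧ ((¬(6*s ≥ 5 ↔ acc + 3*s = -6)) → (9*s > -1 ∧ (¬((3*s ≠ vec[1] - 1 → 3*s ≤ -3) ∧ (¬(data[3*s + 1] ≥ 7))))))))


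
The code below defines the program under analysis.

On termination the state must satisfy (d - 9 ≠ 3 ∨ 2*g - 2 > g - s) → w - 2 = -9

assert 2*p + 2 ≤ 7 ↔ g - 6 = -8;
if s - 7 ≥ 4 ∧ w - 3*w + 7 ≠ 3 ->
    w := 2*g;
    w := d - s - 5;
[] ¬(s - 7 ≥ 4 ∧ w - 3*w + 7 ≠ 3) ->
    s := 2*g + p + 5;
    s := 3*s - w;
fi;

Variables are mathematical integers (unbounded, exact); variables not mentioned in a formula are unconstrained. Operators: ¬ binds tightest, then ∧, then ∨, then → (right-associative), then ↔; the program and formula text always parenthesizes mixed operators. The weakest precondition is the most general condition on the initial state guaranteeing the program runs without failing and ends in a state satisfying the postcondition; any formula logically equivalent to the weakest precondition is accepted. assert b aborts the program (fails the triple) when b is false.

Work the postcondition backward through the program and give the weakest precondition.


Working backward. After the program, the postcondition (d - 9 ≠ 3 ∨ 2*g - 2 > g - s) → w - 2 = -9 must hold; in canonical form it is (d ≠ 12 ∨ g + s > 2) → w = -7.
Then branch requires (d ≠ 12 ∨ g + s > 2) → d = s - 2; else branch requires (d ≠ 12 ∨ 7*g + 3*p > w - 13) → w = -7.
Before the if: ((s ≥ 11 ∧ 2*w ≠ 4) → ((d ≠ 12 ∨ g + s > 2) → d = s - 2)) ∧ ((¬(s ≥ 11 ∧ 2*w ≠ 4)) → ((d ≠ 12 ∨ 7*g + 3*p > w - 13) → w = -7))
Before assert 2*p + 2 ≤ 7 ↔ g - 6 = -8: (2*p ≤ 5 ↔ g = -2) ∧ ((s ≥ 11 ∧ 2*w ≠ 4) → ((d ≠ 12 ∨ g + s > 2) → d = s - 2)) ∧ ((¬(s ≥ 11 ∧ 2*w ≠ 4)) → ((d ≠ 12 ∨ 7*g + 3*p > w - 13) → w = -7))
Answer: WP = (2*p ≤ 5 ↔ g = -2) ∧ ((s ≥ 11 ∧ 2*w ≠ 4) → ((d ≠ 12 ∨ g + s > 2) → d = s - 2)) ∧ ((¬(s ≥ 11 ∧ 2*w ≠ 4)) → ((d ≠ 12 ∨ 7*g + 3*p > w - 13) → w = -7))


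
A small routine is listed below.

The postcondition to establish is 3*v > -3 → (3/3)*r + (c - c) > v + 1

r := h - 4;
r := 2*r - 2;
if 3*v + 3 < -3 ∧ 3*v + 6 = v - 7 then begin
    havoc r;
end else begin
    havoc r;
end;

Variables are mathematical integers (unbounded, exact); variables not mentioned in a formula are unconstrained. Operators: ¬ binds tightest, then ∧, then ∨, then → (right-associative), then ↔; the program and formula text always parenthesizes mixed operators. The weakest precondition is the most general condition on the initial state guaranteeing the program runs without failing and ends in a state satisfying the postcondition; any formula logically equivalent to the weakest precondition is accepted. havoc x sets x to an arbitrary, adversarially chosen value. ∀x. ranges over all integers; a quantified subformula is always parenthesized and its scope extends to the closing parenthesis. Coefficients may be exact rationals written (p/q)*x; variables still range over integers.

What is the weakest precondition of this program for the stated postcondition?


Working backward. After the program, the postcondition 3*v > -3 → (3/3)*r + (c - c) > v + 1 must hold; in canonical form it is 3*v > -3 → r > v + 1.
Then branch requires ∀r_1. (3*v > -3 → r_1 > v + 1); else branch requires ∀r_1. (3*v > -3 → r_1 > v + 1).
Before the if: ((3*v < -6 ∧ 2*v = -13) → (∀r_1. (3*v > -3 → r_1 > v + 1))) ∧ ((¬(3*v < -6 ∧ 2*v = -13)) → (∀r_1. (3*v > -3 → r_1 > v + 1)))
Before r := 2*r - 2: ((3*v < -6 ∧ 2*v = -13) → (∀r_1. (3*v > -3 → r_1 > v + 1))) ∧ ((¬(3*v < -6 ∧ 2*v = -13)) → (∀r_1. (3*v > -3 → r_1 > v + 1)))
Before r := h - 4: ((3*v < -6 ∧ 2*v = -13) → (∀r_1. (3*v > -3 → r_1 > v + 1))) ∧ ((¬(3*v < -6 ∧ 2*v = -13)) → (∀r_1. (3*v > -3 → r_1 > v + 1)))
Answer: WP = ((3*v < -6 ∧ 2*v = -13) → (∀r_1. (3*v > -3 → r_1 > v + 1))) ∧ ((¬(3*v < -6 ∧ 2*v = -13)) → (∀r_1. (3*v > -3 → r_1 > v + 1)))


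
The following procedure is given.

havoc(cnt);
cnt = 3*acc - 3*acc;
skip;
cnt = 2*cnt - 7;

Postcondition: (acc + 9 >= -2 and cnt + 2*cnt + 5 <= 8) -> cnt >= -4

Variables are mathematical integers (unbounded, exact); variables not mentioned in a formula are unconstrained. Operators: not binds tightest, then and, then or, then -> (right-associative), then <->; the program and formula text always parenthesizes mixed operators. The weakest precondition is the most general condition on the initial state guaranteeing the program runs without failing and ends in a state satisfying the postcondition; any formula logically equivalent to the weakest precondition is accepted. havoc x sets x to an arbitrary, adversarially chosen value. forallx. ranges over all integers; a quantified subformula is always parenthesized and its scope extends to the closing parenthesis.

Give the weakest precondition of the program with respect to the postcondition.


Working backward. After the program, the postcondition (acc + 9 >= -2 and cnt + 2*cnt + 5 <= 8) -> cnt >= -4 must hold; in canonical form it is (acc >= -11 and 3*cnt <= 3) -> cnt >= -4.
Before cnt := 2*cnt - 7: (acc >= -11 and 6*cnt <= 24) -> 2*cnt >= 3
Before skip: (acc >= -11 and 6*cnt <= 24) -> 2*cnt >= 3
Before cnt := 3*acc - 3*acc: not (acc >= -11)
Before havoc cnt: not (acc >= -11)
Answer: WP = not (acc >= -11)


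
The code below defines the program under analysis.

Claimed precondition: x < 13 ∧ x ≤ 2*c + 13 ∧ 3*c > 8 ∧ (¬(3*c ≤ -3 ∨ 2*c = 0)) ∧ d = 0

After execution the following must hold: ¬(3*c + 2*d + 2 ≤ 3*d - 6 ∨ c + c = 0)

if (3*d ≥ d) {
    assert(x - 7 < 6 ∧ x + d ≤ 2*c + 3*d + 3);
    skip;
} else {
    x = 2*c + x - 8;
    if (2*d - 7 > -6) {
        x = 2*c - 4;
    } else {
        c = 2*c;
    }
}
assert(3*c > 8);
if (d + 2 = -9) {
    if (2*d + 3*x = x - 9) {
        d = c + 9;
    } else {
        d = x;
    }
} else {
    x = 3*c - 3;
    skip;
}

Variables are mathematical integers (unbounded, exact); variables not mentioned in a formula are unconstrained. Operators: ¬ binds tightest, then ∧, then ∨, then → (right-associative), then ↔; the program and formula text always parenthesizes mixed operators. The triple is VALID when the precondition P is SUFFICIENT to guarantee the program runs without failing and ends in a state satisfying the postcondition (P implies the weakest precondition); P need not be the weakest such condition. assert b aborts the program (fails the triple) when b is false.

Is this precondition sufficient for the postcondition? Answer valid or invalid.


Working backward. After the program, the postcondition ¬(3*c + 2*d + 2 ≤ 3*d - 6 ∨ c + c = 0) must hold; in canonical form it is ¬(3*c ≤ d - 8 ∨ 2*c = 0).
Then branch requires (2*d + 2*x = -9 → (¬(2*c ≤ 1 ∨ 2*c = 0))) ∧ ((¬(2*d + 2*x = -9)) → (¬(3*c ≤ x - 8 ∨ 2*c = 0))); else branch requires ¬(3*c ≤ d - 8 ∨ 2*c = 0).
Before the if: (d = -11 → ((2*d + 2*x = -9 → (¬(2*c ≤ 1 ∨ 2*c = 0))) ∧ ((¬(2*d + 2*x = -9)) → (¬(3*c ≤ x - 8 ∨ 2*c = 0))))) ∧ ((¬(d = -11)) → (¬(3*c ≤ d - 8 ∨ 2*c = 0)))
Before assert 3*c > 8: 3*c > 8 ∧ (d = -11 → ((2*d + 2*x = -9 → (¬(2*c ≤ 1 ∨ 2*c = 0))) ∧ ((¬(2*d + 2*x = -9)) → (¬(3*c ≤ x - 8 ∨ 2*c = 0))))) ∧ ((¬(d = -11)) → (¬(3*c ≤ d - 8 ∨ 2*c = 0)))
Then branch requires x < 13 ∧ x ≤ 2*c + 2*d + 3 ∧ 3*c > 8 ∧ (d = -11 → ((2*d + 2*x = -9 → (¬(2*c ≤ 1 ∨ 2*c = 0))) ∧ ((¬(2*d + 2*x = -9)) → (¬(3*c ≤ x - 8 ∨ 2*c = 0))))) ∧ ((¬(d = -11)) → (¬(3*c ≤ d - 8 ∨ 2*c = 0))); else branch requires (2*d > 1 → (3*c > 8 ∧ (d = -11 → ((4*c + 2*d = -1 → (¬(2*c ≤ 1 ∨ 2*c = 0))) ∧ ((¬(4*c + 2*d = -1)) → (¬(c ≤ -12 ∨ 2*c = 0))))) ∧ ((¬(d = -11)) → (¬(3*c ≤ d - 8 ∨ 2*c = 0))))) ∧ ((¬(2*d > 1)) → (6*c > 8 ∧ (d = -11 → ((4*c + 2*d + 2*x = 7 → (¬(4*c ≤ 1 ∨ 4*c = 0))) ∧ ((¬(4*c + 2*d + 2*x = 7)) → (¬(4*c ≤ x - 16 ∨ 4*c = 0))))) ∧ ((¬(d = -11)) → (¬(6*c ≤ d - 8 ∨ 4*c = 0))))).
Before the if: (2*d ≥ 0 → (x < 13 ∧ x ≤ 2*c + 2*d + 3 ∧ 3*c > 8 ∧ (d = -11 → ((2*d + 2*x = -9 → (¬(2*c ≤ 1 ∨ 2*c = 0))) ∧ ((¬(2*d + 2*x = -9)) → (¬(3*c ≤ x - 8 ∨ 2*c = 0))))) ∧ ((¬(d = -11)) → (¬(3*c ≤ d - 8 ∨ 2*c = 0))))) ∧ ((¬(2*d ≥ 0)) → ((2*d > 1 → (3*c > 8 ∧ (d = -11 → ((4*c + 2*d = -1 → (¬(2*c ≤ 1 ∨ 2*c = 0))) ∧ ((¬(4*c + 2*d = -1)) → (¬(c ≤ -12 ∨ 2*c = 0))))) ∧ ((¬(d = -11)) → (¬(3*c ≤ d - 8 ∨ 2*c = 0))))) ∧ ((¬(2*d > 1)) → (6*c > 8 ∧ (d = -11 → ((4*c + 2*d + 2*x = 7 → (¬(4*c ≤ 1 ∨ 4*c = 0))) ∧ ((¬(4*c + 2*d + 2*x = 7)) → (¬(4*c ≤ x - 16 ∨ 4*c = 0))))) ∧ ((¬(d = -11)) → (¬(6*c ≤ d - 8 ∨ 4*c = 0)))))))
The weakest precondition is (2*d ≥ 0 → (x < 13 ∧ x ≤ 2*c + 2*d + 3 ∧ 3*c > 8 ∧ (d = -11 → ((2*d + 2*x = -9 → (¬(2*c ≤ 1 ∨ 2*c = 0))) ∧ ((¬(2*d + 2*x = -9)) → (¬(3*c ≤ x - 8 ∨ 2*c = 0))))) ∧ ((¬(d = -11)) → (¬(3*c ≤ d - 8 ∨ 2*c = 0))))) ∧ ((¬(2*d ≥ 0)) → ((2*d > 1 → (3*c > 8 ∧ (d = -11 → ((4*c + 2*d = -1 → (¬(2*c ≤ 1 ∨ 2*c = 0))) ∧ ((¬(4*c + 2*d = -1)) → (¬(c ≤ -12 ∨ 2*c = 0))))) ∧ ((¬(d = -11)) → (¬(3*c ≤ d - 8 ∨ 2*c = 0))))) ∧ ((¬(2*d > 1)) → (6*c > 8 ∧ (d = -11 → ((4*c + 2*d + 2*x = 7 → (¬(4*c ≤ 1 ∨ 4*c = 0))) ∧ ((¬(4*c + 2*d + 2*x = 7)) → (¬(4*c ≤ x - 16 ∨ 4*c = 0))))) ∧ ((¬(d = -11)) → (¬(6*c ≤ d - 8 ∨ 4*c = 0))))))).
Check whether x < 13 ∧ x ≤ 2*c + 13 ∧ 3*c > 8 ∧ (¬(3*c ≤ -3 ∨ 2*c = 0)) ∧ d = 0 implies it.
Countermodel: at the initial state c = 3, d = 0, x = 10, the precondition holds but the weakest precondition fails.
Answer: invalid


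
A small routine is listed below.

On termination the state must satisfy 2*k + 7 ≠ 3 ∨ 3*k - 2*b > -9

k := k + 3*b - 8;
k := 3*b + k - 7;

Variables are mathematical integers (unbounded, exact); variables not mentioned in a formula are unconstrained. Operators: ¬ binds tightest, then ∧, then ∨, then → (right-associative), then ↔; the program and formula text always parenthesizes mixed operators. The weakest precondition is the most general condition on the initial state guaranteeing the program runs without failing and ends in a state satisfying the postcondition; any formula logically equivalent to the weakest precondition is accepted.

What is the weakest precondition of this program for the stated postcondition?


Working backward. After the program, the postcondition 2*k + 7 ≠ 3 ∨ 3*k - 2*b > -9 must hold; in canonical form it is 2*k ≠ -4 ∨ 3*k > 2*b - 9.
Before k := 3*b + k - 7: 6*b + 2*k ≠ 10 ∨ 7*b + 3*k > 12
Before k := k + 3*b - 8: 12*b + 2*k ≠ 26 ∨ 16*b + 3*k > 36
Answer: WP = 12*b + 2*k ≠ 26 ∨ 16*b + 3*k > 36
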